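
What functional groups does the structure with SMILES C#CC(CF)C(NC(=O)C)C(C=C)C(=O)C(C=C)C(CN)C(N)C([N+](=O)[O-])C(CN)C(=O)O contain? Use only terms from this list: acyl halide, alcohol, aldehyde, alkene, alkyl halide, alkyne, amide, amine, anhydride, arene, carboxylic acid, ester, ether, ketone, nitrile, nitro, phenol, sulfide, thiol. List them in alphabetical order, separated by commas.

alkene, alkyl halide, alkyne, amide, amine, carboxylic acid, ketone, nitro

Reading the structure from left to right:
  HC≡C: C≡C triple bond → alkyne.
  CH(CH2F): pendant –CH2X: halogen on sp³ carbon → alkyl halide.
  CH(NHCOCH3): pendant –NHC(=O)CH3: N bonded to a carbonyl → amide (not amine).
  CH(CH=CH2): pendant –CH=CH2: C=C double bond → alkene.
  CO: –C(=O)– with carbon on both sides → ketone.
  CH(CH=CH2): pendant –CH=CH2: C=C double bond → alkene.
  CH(CH2NH2): pendant –CH2NH2: N on sp³ C, no adjacent C=O → amine.
  CH(NH2): –NH2 on an sp³ carbon with no adjacent C=O → amine.
  CH(NO2): –NO2 on an sp³ carbon → nitro (the N=O is not a carbonyl).
  CH(CH2NH2): pendant –CH2NH2: N on sp³ C, no adjacent C=O → amine.
  COOH: –COOH: carbonyl C bonded to –OH and C → carboxylic acid (the –OH is not a separate alcohol).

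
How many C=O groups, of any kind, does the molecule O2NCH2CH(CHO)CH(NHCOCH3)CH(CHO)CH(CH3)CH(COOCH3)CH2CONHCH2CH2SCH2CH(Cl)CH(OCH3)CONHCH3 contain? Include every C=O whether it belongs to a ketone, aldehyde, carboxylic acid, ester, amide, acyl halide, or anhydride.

CH(CHO): aldehyde, 1 C=O (running total 1).
CH(NHCOCH3): amide, 1 C=O (running total 2).
CH(CHO): aldehyde, 1 C=O (running total 3).
CH(COOCH3): ester, 1 C=O (running total 4).
CH2CONHCH2: amide, 1 C=O (running total 5).
CONHCH3: amide, 1 C=O (running total 6).

6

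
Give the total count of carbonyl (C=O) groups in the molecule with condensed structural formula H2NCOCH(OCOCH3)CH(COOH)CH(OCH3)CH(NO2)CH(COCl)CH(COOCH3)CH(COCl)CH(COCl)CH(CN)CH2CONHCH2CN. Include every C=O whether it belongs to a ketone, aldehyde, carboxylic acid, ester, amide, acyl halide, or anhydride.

H2NCO: amide, 1 C=O (running total 1).
CH(OCOCH3): ester, 1 C=O (running total 2).
CH(COOH): carboxylic acid, 1 C=O (running total 3).
CH(COCl): acyl halide, 1 C=O (running total 4).
CH(COOCH3): ester, 1 C=O (running total 5).
CH(COCl): acyl halide, 1 C=O (running total 6).
CH(COCl): acyl halide, 1 C=O (running total 7).
CH2CONHCH2: amide, 1 C=O (running total 8).

8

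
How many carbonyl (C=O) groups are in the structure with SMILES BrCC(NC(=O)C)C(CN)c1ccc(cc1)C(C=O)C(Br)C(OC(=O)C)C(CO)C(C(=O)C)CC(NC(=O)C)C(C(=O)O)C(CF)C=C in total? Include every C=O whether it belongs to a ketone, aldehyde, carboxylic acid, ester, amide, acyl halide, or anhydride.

6

CH(NHCOCH3): amide, 1 C=O (running total 1).
CH(CHO): aldehyde, 1 C=O (running total 2).
CH(OCOCH3): ester, 1 C=O (running total 3).
CH(COCH3): ketone, 1 C=O (running total 4).
CH(NHCOCH3): amide, 1 C=O (running total 5).
CH(COOH): carboxylic acid, 1 C=O (running total 6).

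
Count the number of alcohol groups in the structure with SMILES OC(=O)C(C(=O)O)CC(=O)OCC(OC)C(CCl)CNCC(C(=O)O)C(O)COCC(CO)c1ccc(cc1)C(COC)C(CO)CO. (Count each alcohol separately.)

Reading the structure from left to right:
  HOOC: –COOH: carbonyl C bonded to –OH and C → carboxylic acid (the –OH is not a separate alcohol).
  CH(COOH): pendant –COOH: carbonyl C bonded to C and –OH → carboxylic acid.
  CH2COOCH2: –C(=O)–O–C with C on the carbonyl side → ester.
  CH(OCH3): pendant –OCH3: C–O–C with sp³ C, no adjacent C=O → ether.
  CH(CH2Cl): pendant –CH2X: halogen on sp³ carbon → alkyl halide.
  CH2NHCH2: C–N–C with sp³ carbons and no adjacent C=O → amine (secondary).
  CH(COOH): pendant –COOH: carbonyl C bonded to C and –OH → carboxylic acid.
  CH(OH): –OH on an sp³ carbon → alcohol (secondary).
  CH2OCH2: C–O–C with sp³ carbons on both sides and no adjacent C=O → ether.
  CH(CH2OH): pendant –CH2OH on an sp³ backbone C → alcohol.
  C6H4: para-disubstituted benzene ring → arene.
  CH(CH2OCH3): pendant –CH2OCH3: C–O–C linkage → ether.
  CH(CH2OH): pendant –CH2OH on an sp³ backbone C → alcohol.
  CH2OH: –OH on an sp³ carbon → alcohol.
Alcohol appears at: CH(OH), CH(CH2OH), CH(CH2OH), CH2OH → 4.

4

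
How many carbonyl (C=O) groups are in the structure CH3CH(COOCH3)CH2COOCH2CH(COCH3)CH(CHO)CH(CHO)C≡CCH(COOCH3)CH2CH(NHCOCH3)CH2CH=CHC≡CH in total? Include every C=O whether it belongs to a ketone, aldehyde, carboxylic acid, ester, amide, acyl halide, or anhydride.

7

CH(COOCH3): ester, 1 C=O (running total 1).
CH2COOCH2: ester, 1 C=O (running total 2).
CH(COCH3): ketone, 1 C=O (running total 3).
CH(CHO): aldehyde, 1 C=O (running total 4).
CH(CHO): aldehyde, 1 C=O (running total 5).
CH(COOCH3): ester, 1 C=O (running total 6).
CH(NHCOCH3): amide, 1 C=O (running total 7).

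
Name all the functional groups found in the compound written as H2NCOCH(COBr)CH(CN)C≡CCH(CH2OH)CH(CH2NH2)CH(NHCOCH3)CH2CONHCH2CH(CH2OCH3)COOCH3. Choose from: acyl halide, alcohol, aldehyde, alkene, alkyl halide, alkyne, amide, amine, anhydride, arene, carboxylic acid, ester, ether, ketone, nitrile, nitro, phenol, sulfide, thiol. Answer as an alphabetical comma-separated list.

acyl halide, alcohol, alkyne, amide, amine, ester, ether, nitrile

Reading the structure from left to right:
  H2NCO: –C(=O)NH2: carbonyl C bonded to C and to N → amide (the N is not a separate amine).
  CH(COBr): pendant –C(=O)X: carbonyl C bonded to C and halogen → acyl halide.
  CH(CN): pendant –C≡N: nitrile.
  C≡C: C≡C triple bond → alkyne.
  CH(CH2OH): pendant –CH2OH on an sp³ backbone C → alcohol.
  CH(CH2NH2): pendant –CH2NH2: N on sp³ C, no adjacent C=O → amine.
  CH(NHCOCH3): pendant –NHC(=O)CH3: N bonded to a carbonyl → amide (not amine).
  CH2CONHCH2: –C(=O)–N– linkage → amide (the N is not an amine).
  CH(CH2OCH3): pendant –CH2OCH3: C–O–C linkage → ether.
  COOCH3: –C(=O)OCH3: carbonyl C bonded to C and to –OCH3 → ester (not ketone + ether).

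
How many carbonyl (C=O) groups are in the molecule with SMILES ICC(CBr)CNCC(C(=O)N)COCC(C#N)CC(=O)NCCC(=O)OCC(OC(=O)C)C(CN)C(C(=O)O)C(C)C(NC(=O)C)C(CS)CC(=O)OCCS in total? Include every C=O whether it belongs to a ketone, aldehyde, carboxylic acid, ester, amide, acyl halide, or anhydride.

CH(CONH2): amide, 1 C=O (running total 1).
CH2CONHCH2: amide, 1 C=O (running total 2).
CH2COOCH2: ester, 1 C=O (running total 3).
CH(OCOCH3): ester, 1 C=O (running total 4).
CH(COOH): carboxylic acid, 1 C=O (running total 5).
CH(NHCOCH3): amide, 1 C=O (running total 6).
CH2COOCH2: ester, 1 C=O (running total 7).

7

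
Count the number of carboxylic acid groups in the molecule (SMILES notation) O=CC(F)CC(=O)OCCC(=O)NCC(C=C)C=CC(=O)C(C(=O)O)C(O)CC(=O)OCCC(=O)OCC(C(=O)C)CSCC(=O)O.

Reading the structure from left to right:
  OHC: terminal –CHO: carbonyl C bonded to H and C → aldehyde.
  CH(F): halogen on an sp³ carbon → alkyl halide.
  CH2COOCH2: –C(=O)–O–C with C on the carbonyl side → ester.
  CH2CONHCH2: –C(=O)–N– linkage → amide (the N is not an amine).
  CH(CH=CH2): pendant –CH=CH2: C=C double bond → alkene.
  CH=CH: C=C double bond → alkene.
  CO: –C(=O)– with carbon on both sides → ketone.
  CH(COOH): pendant –COOH: carbonyl C bonded to C and –OH → carboxylic acid.
  CH(OH): –OH on an sp³ carbon → alcohol (secondary).
  CH2COOCH2: –C(=O)–O–C with C on the carbonyl side → ester.
  CH2COOCH2: –C(=O)–O–C with C on the carbonyl side → ester.
  CH(COCH3): pendant –COCH3: carbonyl C bonded to two carbons → ketone.
  CH2SCH2: C–S–C linkage → sulfide (thioether).
  COOH: –COOH: carbonyl C bonded to –OH and C → carboxylic acid (the –OH is not a separate alcohol).
Carboxylic acid appears at: CH(COOH), COOH → 2.

2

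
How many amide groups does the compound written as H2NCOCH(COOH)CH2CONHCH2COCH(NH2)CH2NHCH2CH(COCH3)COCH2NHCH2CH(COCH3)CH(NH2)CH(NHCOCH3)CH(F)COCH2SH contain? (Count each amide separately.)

3

–C(=O)NH2: carbonyl C bonded to C and to N → amide (the N is not a separate amine).
pendant –COOH: carbonyl C bonded to C and –OH → carboxylic acid.
–C(=O)–N– linkage → amide (the N is not an amine).
–C(=O)– with carbon on both sides → ketone.
–NH2 on an sp³ carbon with no adjacent C=O → amine.
C–N–C with sp³ carbons and no adjacent C=O → amine (secondary).
pendant –COCH3: carbonyl C bonded to two carbons → ketone.
–C(=O)– with carbon on both sides → ketone.
C–N–C with sp³ carbons and no adjacent C=O → amine (secondary).
pendant –COCH3: carbonyl C bonded to two carbons → ketone.
–NH2 on an sp³ carbon with no adjacent C=O → amine.
pendant –NHC(=O)CH3: N bonded to a carbonyl → amide (not amine).
halogen on an sp³ carbon → alkyl halide.
–C(=O)– with carbon on both sides → ketone.
–SH on an sp³ carbon → thiol.
Amide appears at: H2NCO, CH2CONHCH2, CH(NHCOCH3) → 3.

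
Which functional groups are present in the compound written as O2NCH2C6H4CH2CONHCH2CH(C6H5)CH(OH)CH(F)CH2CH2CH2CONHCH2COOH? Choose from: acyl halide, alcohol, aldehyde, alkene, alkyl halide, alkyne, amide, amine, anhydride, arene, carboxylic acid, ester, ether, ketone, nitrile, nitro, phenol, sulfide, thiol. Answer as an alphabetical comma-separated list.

–NO2 on carbon → nitro group.
para-disubstituted benzene ring → arene.
–C(=O)–N– linkage → amide (the N is not an amine).
pendant –C6H5: benzene ring → arene.
–OH on an sp³ carbon → alcohol (secondary).
halogen on an sp³ carbon → alkyl halide.
–C(=O)–N– linkage → amide (the N is not an amine).
–COOH: carbonyl C bonded to –OH and C → carboxylic acid (the –OH is not a separate alcohol).

alcohol, alkyl halide, amide, arene, carboxylic acid, nitro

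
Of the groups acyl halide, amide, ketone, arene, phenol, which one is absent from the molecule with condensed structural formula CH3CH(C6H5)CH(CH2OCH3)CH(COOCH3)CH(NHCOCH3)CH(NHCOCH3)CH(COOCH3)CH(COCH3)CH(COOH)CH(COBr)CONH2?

phenol

ketone: present (CH(COCH3) — pendant –COCH3: carbonyl C bonded to two carbons → ketone).
amide: present (CH(NHCOCH3) — pendant –NHC(=O)CH3: N bonded to a carbonyl → amide (not amine)).
arene: present (CH(C6H5) — pendant –C6H5: benzene ring → arene).
acyl halide: present (CH(COBr) — pendant –C(=O)X: carbonyl C bonded to C and halogen → acyl halide).
phenol: no segment matches this pattern.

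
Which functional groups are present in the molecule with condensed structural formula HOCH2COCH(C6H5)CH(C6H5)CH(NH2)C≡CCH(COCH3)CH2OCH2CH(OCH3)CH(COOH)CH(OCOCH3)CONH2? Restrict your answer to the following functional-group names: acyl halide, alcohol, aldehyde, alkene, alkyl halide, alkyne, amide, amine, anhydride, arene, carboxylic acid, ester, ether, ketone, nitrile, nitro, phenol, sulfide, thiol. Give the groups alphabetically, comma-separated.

Taking each segment in turn:
  HOCH2: HO– on an sp³ carbon → alcohol.
  CO: –C(=O)– with carbon on both sides → ketone.
  CH(C6H5): pendant –C6H5: benzene ring → arene.
  CH(C6H5): pendant –C6H5: benzene ring → arene.
  CH(NH2): –NH2 on an sp³ carbon with no adjacent C=O → amine.
  C≡C: C≡C triple bond → alkyne.
  CH(COCH3): pendant –COCH3: carbonyl C bonded to two carbons → ketone.
  CH2OCH2: C–O–C with sp³ carbons on both sides and no adjacent C=O → ether.
  CH(OCH3): pendant –OCH3: C–O–C with sp³ C, no adjacent C=O → ether.
  CH(COOH): pendant –COOH: carbonyl C bonded to C and –OH → carboxylic acid.
  CH(OCOCH3): pendant –OC(=O)CH3: an acyloxy group → ester.
  CONH2: –C(=O)NH2: carbonyl C bonded to C and to N → amide (the N is not a separate amine).

alcohol, alkyne, amide, amine, arene, carboxylic acid, ester, ether, ketone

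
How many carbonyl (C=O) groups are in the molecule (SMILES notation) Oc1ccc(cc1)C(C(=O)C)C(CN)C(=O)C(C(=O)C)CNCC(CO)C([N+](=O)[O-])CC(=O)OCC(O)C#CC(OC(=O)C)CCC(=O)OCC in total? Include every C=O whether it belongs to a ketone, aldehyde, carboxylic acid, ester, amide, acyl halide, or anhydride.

CH(COCH3): ketone, 1 C=O (running total 1).
CO: ketone, 1 C=O (running total 2).
CH(COCH3): ketone, 1 C=O (running total 3).
CH2COOCH2: ester, 1 C=O (running total 4).
CH(OCOCH3): ester, 1 C=O (running total 5).
COOCH2CH3: ester, 1 C=O (running total 6).

6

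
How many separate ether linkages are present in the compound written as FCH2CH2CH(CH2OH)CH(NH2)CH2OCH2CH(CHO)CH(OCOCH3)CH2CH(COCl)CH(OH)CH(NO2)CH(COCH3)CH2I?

halogen on an sp³ carbon → alkyl halide.
pendant –CH2OH on an sp³ backbone C → alcohol.
–NH2 on an sp³ carbon with no adjacent C=O → amine.
C–O–C with sp³ carbons on both sides and no adjacent C=O → ether.
pendant –CHO: carbonyl C bonded to C and H → aldehyde.
pendant –OC(=O)CH3: an acyloxy group → ester.
pendant –C(=O)X: carbonyl C bonded to C and halogen → acyl halide.
–OH on an sp³ carbon → alcohol (secondary).
–NO2 on an sp³ carbon → nitro (the N=O is not a carbonyl).
pendant –COCH3: carbonyl C bonded to two carbons → ketone.
halogen on an sp³ carbon → alkyl halide.
Ether appears at: CH2OCH2 → 1.

1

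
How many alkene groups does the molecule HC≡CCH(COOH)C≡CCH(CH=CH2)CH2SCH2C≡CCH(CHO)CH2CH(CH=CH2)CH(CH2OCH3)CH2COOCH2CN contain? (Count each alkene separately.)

C≡C triple bond → alkyne.
pendant –COOH: carbonyl C bonded to C and –OH → carboxylic acid.
C≡C triple bond → alkyne.
pendant –CH=CH2: C=C double bond → alkene.
C–S–C linkage → sulfide (thioether).
C≡C triple bond → alkyne.
pendant –CHO: carbonyl C bonded to C and H → aldehyde.
pendant –CH=CH2: C=C double bond → alkene.
pendant –CH2OCH3: C–O–C linkage → ether.
–C(=O)–O–C with C on the carbonyl side → ester.
–C≡N: carbon triple-bonded to nitrogen → nitrile.
Alkene appears at: CH(CH=CH2), CH(CH=CH2) → 2.

2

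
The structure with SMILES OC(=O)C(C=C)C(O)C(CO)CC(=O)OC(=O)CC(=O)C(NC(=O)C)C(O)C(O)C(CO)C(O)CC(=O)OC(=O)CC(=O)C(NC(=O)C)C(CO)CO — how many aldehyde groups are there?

0

Working along the chain:
  HOOC: –COOH: carbonyl C bonded to –OH and C → carboxylic acid (the –OH is not a separate alcohol).
  CH(CH=CH2): pendant –CH=CH2: C=C double bond → alkene.
  CH(OH): –OH on an sp³ carbon → alcohol (secondary).
  CH(CH2OH): pendant –CH2OH on an sp³ backbone C → alcohol.
  CH2CO-O-COCH2: two acyl groups sharing one oxygen, –C(=O)–O–C(=O)– → anhydride.
  CO: –C(=O)– with carbon on both sides → ketone.
  CH(NHCOCH3): pendant –NHC(=O)CH3: N bonded to a carbonyl → amide (not amine).
  CH(OH): –OH on an sp³ carbon → alcohol (secondary).
  CH(OH): –OH on an sp³ carbon → alcohol (secondary).
  CH(CH2OH): pendant –CH2OH on an sp³ backbone C → alcohol.
  CH(OH): –OH on an sp³ carbon → alcohol (secondary).
  CH2CO-O-COCH2: two acyl groups sharing one oxygen, –C(=O)–O–C(=O)– → anhydride.
  CO: –C(=O)– with carbon on both sides → ketone.
  CH(NHCOCH3): pendant –NHC(=O)CH3: N bonded to a carbonyl → amide (not amine).
  CH(CH2OH): pendant –CH2OH on an sp³ backbone C → alcohol.
  CH2OH: –OH on an sp³ carbon → alcohol.
No segment is a aldehyde: HOOC is carboxylic acid, not aldehyde; CO is ketone, not aldehyde; CO is ketone, not aldehyde. → 0.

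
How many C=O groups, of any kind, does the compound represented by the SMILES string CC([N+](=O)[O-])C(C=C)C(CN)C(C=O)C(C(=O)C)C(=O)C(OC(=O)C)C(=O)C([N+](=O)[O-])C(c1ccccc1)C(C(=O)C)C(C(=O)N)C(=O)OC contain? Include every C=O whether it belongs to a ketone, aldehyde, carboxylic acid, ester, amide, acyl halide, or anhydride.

8

CH(CHO): aldehyde, 1 C=O (running total 1).
CH(COCH3): ketone, 1 C=O (running total 2).
CO: ketone, 1 C=O (running total 3).
CH(OCOCH3): ester, 1 C=O (running total 4).
CO: ketone, 1 C=O (running total 5).
CH(COCH3): ketone, 1 C=O (running total 6).
CH(CONH2): amide, 1 C=O (running total 7).
COOCH3: ester, 1 C=O (running total 8).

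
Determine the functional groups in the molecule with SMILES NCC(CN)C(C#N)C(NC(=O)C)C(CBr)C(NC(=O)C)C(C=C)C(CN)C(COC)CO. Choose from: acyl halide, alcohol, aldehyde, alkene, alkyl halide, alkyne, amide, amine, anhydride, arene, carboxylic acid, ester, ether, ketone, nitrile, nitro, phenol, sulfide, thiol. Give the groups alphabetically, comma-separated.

alcohol, alkene, alkyl halide, amide, amine, ether, nitrile

–NH2 on an sp³ carbon with no adjacent C=O → amine.
pendant –CH2NH2: N on sp³ C, no adjacent C=O → amine.
pendant –C≡N: nitrile.
pendant –NHC(=O)CH3: N bonded to a carbonyl → amide (not amine).
pendant –CH2X: halogen on sp³ carbon → alkyl halide.
pendant –NHC(=O)CH3: N bonded to a carbonyl → amide (not amine).
pendant –CH=CH2: C=C double bond → alkene.
pendant –CH2NH2: N on sp³ C, no adjacent C=O → amine.
pendant –CH2OCH3: C–O–C linkage → ether.
–OH on an sp³ carbon → alcohol.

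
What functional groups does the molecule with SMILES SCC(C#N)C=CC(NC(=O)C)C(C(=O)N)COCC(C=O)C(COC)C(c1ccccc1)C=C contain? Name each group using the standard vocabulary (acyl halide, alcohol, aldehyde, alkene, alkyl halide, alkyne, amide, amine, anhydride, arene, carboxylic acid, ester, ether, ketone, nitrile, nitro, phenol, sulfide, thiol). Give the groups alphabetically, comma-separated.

aldehyde, alkene, amide, arene, ether, nitrile, thiol

Reading the structure from left to right:
  HSCH2: –SH on an sp³ carbon → thiol.
  CH(CN): pendant –C≡N: nitrile.
  CH=CH: C=C double bond → alkene.
  CH(NHCOCH3): pendant –NHC(=O)CH3: N bonded to a carbonyl → amide (not amine).
  CH(CONH2): pendant –CONH2: carbonyl C bonded to C and N → amide.
  CH2OCH2: C–O–C with sp³ carbons on both sides and no adjacent C=O → ether.
  CH(CHO): pendant –CHO: carbonyl C bonded to C and H → aldehyde.
  CH(CH2OCH3): pendant –CH2OCH3: C–O–C linkage → ether.
  CH(C6H5): pendant –C6H5: benzene ring → arene.
  CH=CH2: C=C double bond → alkene.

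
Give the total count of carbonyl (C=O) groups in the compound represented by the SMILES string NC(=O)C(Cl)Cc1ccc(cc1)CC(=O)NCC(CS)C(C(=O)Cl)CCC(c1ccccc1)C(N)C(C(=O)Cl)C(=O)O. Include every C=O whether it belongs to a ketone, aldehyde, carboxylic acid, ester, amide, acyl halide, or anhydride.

H2NCO: amide, 1 C=O (running total 1).
CH2CONHCH2: amide, 1 C=O (running total 2).
CH(COCl): acyl halide, 1 C=O (running total 3).
CH(COCl): acyl halide, 1 C=O (running total 4).
COOH: carboxylic acid, 1 C=O (running total 5).

5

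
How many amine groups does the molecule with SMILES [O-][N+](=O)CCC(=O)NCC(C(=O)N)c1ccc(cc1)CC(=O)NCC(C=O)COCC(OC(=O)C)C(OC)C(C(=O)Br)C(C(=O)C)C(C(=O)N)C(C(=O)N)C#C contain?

0

–NO2 on carbon → nitro group.
–C(=O)–N– linkage → amide (the N is not an amine).
pendant –CONH2: carbonyl C bonded to C and N → amide.
para-disubstituted benzene ring → arene.
–C(=O)–N– linkage → amide (the N is not an amine).
pendant –CHO: carbonyl C bonded to C and H → aldehyde.
C–O–C with sp³ carbons on both sides and no adjacent C=O → ether.
pendant –OC(=O)CH3: an acyloxy group → ester.
pendant –OCH3: C–O–C with sp³ C, no adjacent C=O → ether.
pendant –C(=O)X: carbonyl C bonded to C and halogen → acyl halide.
pendant –COCH3: carbonyl C bonded to two carbons → ketone.
pendant –CONH2: carbonyl C bonded to C and N → amide.
pendant –CONH2: carbonyl C bonded to C and N → amide.
C≡C triple bond → alkyne.
No segment is a amine: O2NCH2 is nitro, not amine; CH2CONHCH2 is amide, not amine; CH(CONH2) is amide, not amine. → 0.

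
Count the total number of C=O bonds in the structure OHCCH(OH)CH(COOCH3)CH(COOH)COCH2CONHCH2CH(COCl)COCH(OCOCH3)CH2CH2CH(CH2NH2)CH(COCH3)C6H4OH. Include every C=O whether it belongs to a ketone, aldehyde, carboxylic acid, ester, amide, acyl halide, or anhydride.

9

OHC: aldehyde, 1 C=O (running total 1).
CH(COOCH3): ester, 1 C=O (running total 2).
CH(COOH): carboxylic acid, 1 C=O (running total 3).
CO: ketone, 1 C=O (running total 4).
CH2CONHCH2: amide, 1 C=O (running total 5).
CH(COCl): acyl halide, 1 C=O (running total 6).
CO: ketone, 1 C=O (running total 7).
CH(OCOCH3): ester, 1 C=O (running total 8).
CH(COCH3): ketone, 1 C=O (running total 9).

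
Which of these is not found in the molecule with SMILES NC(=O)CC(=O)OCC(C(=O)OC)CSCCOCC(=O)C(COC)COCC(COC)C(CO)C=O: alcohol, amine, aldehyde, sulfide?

amine

aldehyde: present (CHO — terminal –CHO: carbonyl C bonded to H and C → aldehyde).
sulfide: present (CH2SCH2 — C–S–C linkage → sulfide (thioether)).
alcohol: present (CH(CH2OH) — pendant –CH2OH on an sp³ backbone C → alcohol).
amine: absent. In H2NCO, the nitrogen is bonded directly to a carbonyl carbon, making it part of an amide, not a free amine.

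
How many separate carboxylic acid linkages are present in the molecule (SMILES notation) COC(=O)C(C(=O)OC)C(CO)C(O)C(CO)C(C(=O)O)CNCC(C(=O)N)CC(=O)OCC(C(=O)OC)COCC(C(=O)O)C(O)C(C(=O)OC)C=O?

Taking each segment in turn:
  CH3OOC: CH3O–C(=O)–: carbonyl C bonded to C and to –OCH3 → ester (not ketone + ether).
  CH(COOCH3): pendant –COOCH3: carbonyl C bonded to C and –OCH3 → ester.
  CH(CH2OH): pendant –CH2OH on an sp³ backbone C → alcohol.
  CH(OH): –OH on an sp³ carbon → alcohol (secondary).
  CH(CH2OH): pendant –CH2OH on an sp³ backbone C → alcohol.
  CH(COOH): pendant –COOH: carbonyl C bonded to C and –OH → carboxylic acid.
  CH2NHCH2: C–N–C with sp³ carbons and no adjacent C=O → amine (secondary).
  CH(CONH2): pendant –CONH2: carbonyl C bonded to C and N → amide.
  CH2COOCH2: –C(=O)–O–C with C on the carbonyl side → ester.
  CH(COOCH3): pendant –COOCH3: carbonyl C bonded to C and –OCH3 → ester.
  CH2OCH2: C–O–C with sp³ carbons on both sides and no adjacent C=O → ether.
  CH(COOH): pendant –COOH: carbonyl C bonded to C and –OH → carboxylic acid.
  CH(OH): –OH on an sp³ carbon → alcohol (secondary).
  CH(COOCH3): pendant –COOCH3: carbonyl C bonded to C and –OCH3 → ester.
  CHO: terminal –CHO: carbonyl C bonded to H and C → aldehyde.
Carboxylic acid appears at: CH(COOH), CH(COOH) → 2.

2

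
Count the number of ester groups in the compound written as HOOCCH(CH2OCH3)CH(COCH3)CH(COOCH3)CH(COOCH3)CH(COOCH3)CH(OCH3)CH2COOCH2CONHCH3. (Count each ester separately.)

Working along the chain:
  HOOC: –COOH: carbonyl C bonded to –OH and C → carboxylic acid (the –OH is not a separate alcohol).
  CH(CH2OCH3): pendant –CH2OCH3: C–O–C linkage → ether.
  CH(COCH3): pendant –COCH3: carbonyl C bonded to two carbons → ketone.
  CH(COOCH3): pendant –COOCH3: carbonyl C bonded to C and –OCH3 → ester.
  CH(COOCH3): pendant –COOCH3: carbonyl C bonded to C and –OCH3 → ester.
  CH(COOCH3): pendant –COOCH3: carbonyl C bonded to C and –OCH3 → ester.
  CH(OCH3): pendant –OCH3: C–O–C with sp³ C, no adjacent C=O → ether.
  CH2COOCH2: –C(=O)–O–C with C on the carbonyl side → ester.
  CONHCH3: –C(=O)NHCH3: carbonyl C bonded to C and to N → amide (the N is not an amine).
Ester appears at: CH(COOCH3), CH(COOCH3), CH(COOCH3), CH2COOCH2 → 4.

4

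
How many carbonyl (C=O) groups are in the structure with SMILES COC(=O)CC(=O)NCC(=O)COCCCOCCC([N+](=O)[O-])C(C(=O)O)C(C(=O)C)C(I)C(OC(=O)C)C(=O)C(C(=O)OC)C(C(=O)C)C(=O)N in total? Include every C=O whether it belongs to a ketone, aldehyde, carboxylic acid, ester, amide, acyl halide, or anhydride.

10

CH3OOC: ester, 1 C=O (running total 1).
CH2CONHCH2: amide, 1 C=O (running total 2).
CO: ketone, 1 C=O (running total 3).
CH(COOH): carboxylic acid, 1 C=O (running total 4).
CH(COCH3): ketone, 1 C=O (running total 5).
CH(OCOCH3): ester, 1 C=O (running total 6).
CO: ketone, 1 C=O (running total 7).
CH(COOCH3): ester, 1 C=O (running total 8).
CH(COCH3): ketone, 1 C=O (running total 9).
CONH2: amide, 1 C=O (running total 10).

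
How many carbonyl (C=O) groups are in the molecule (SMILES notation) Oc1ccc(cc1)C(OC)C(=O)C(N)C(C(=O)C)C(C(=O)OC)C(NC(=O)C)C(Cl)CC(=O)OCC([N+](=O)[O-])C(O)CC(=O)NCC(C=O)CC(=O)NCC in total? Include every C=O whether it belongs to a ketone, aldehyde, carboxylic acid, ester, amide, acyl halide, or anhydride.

8

CO: ketone, 1 C=O (running total 1).
CH(COCH3): ketone, 1 C=O (running total 2).
CH(COOCH3): ester, 1 C=O (running total 3).
CH(NHCOCH3): amide, 1 C=O (running total 4).
CH2COOCH2: ester, 1 C=O (running total 5).
CH2CONHCH2: amide, 1 C=O (running total 6).
CH(CHO): aldehyde, 1 C=O (running total 7).
CH2CONHCH2: amide, 1 C=O (running total 8).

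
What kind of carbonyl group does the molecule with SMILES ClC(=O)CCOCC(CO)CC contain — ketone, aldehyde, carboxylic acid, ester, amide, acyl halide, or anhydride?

The carbonyl is in the ClCO segment: –C(=O)Cl: carbonyl C bonded to C and to a halogen → acyl halide (not alkyl halide).

acyl halide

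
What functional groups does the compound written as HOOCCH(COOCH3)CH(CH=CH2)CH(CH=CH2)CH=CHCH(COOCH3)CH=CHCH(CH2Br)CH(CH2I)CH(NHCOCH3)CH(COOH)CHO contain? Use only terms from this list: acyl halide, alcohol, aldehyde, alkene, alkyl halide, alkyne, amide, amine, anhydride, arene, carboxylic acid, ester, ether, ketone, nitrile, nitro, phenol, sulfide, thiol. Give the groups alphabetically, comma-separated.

aldehyde, alkene, alkyl halide, amide, carboxylic acid, ester

Taking each segment in turn:
  HOOC: –COOH: carbonyl C bonded to –OH and C → carboxylic acid (the –OH is not a separate alcohol).
  CH(COOCH3): pendant –COOCH3: carbonyl C bonded to C and –OCH3 → ester.
  CH(CH=CH2): pendant –CH=CH2: C=C double bond → alkene.
  CH(CH=CH2): pendant –CH=CH2: C=C double bond → alkene.
  CH=CH: C=C double bond → alkene.
  CH(COOCH3): pendant –COOCH3: carbonyl C bonded to C and –OCH3 → ester.
  CH=CH: C=C double bond → alkene.
  CH(CH2Br): pendant –CH2X: halogen on sp³ carbon → alkyl halide.
  CH(CH2I): pendant –CH2X: halogen on sp³ carbon → alkyl halide.
  CH(NHCOCH3): pendant –NHC(=O)CH3: N bonded to a carbonyl → amide (not amine).
  CH(COOH): pendant –COOH: carbonyl C bonded to C and –OH → carboxylic acid.
  CHO: terminal –CHO: carbonyl C bonded to H and C → aldehyde.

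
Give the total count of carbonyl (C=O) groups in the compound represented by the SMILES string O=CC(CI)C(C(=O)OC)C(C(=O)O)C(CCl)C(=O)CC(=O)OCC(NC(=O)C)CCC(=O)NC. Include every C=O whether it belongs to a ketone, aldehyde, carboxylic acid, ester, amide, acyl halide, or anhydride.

OHC: aldehyde, 1 C=O (running total 1).
CH(COOCH3): ester, 1 C=O (running total 2).
CH(COOH): carboxylic acid, 1 C=O (running total 3).
CO: ketone, 1 C=O (running total 4).
CH2COOCH2: ester, 1 C=O (running total 5).
CH(NHCOCH3): amide, 1 C=O (running total 6).
CONHCH3: amide, 1 C=O (running total 7).

7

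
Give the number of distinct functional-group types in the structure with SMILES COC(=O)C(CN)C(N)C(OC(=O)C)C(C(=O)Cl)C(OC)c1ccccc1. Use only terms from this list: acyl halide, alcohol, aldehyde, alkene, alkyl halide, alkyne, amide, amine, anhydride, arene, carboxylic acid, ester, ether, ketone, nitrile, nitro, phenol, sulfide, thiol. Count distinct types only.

CH3O–C(=O)–: carbonyl C bonded to C and to –OCH3 → ester (not ketone + ether).
pendant –CH2NH2: N on sp³ C, no adjacent C=O → amine.
–NH2 on an sp³ carbon with no adjacent C=O → amine.
pendant –OC(=O)CH3: an acyloxy group → ester.
pendant –C(=O)X: carbonyl C bonded to C and halogen → acyl halide.
pendant –OCH3: C–O–C with sp³ C, no adjacent C=O → ether.
–C6H5 phenyl ring → arene.
Distinct types present: acyl halide, amine, arene, ester, ether.

5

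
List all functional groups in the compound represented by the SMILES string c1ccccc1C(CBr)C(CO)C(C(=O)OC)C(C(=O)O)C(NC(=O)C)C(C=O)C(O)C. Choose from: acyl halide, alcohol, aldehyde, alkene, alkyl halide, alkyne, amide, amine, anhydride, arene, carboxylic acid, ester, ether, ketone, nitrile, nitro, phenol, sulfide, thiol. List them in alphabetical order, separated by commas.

alcohol, aldehyde, alkyl halide, amide, arene, carboxylic acid, ester

C6H5– phenyl ring → arene.
pendant –CH2X: halogen on sp³ carbon → alkyl halide.
pendant –CH2OH on an sp³ backbone C → alcohol.
pendant –COOCH3: carbonyl C bonded to C and –OCH3 → ester.
pendant –COOH: carbonyl C bonded to C and –OH → carboxylic acid.
pendant –NHC(=O)CH3: N bonded to a carbonyl → amide (not amine).
pendant –CHO: carbonyl C bonded to C and H → aldehyde.
–OH on an sp³ carbon → alcohol (secondary).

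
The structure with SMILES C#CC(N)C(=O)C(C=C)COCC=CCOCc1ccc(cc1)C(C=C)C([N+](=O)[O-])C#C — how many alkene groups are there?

Reading the structure from left to right:
  HC≡C: C≡C triple bond → alkyne.
  CH(NH2): –NH2 on an sp³ carbon with no adjacent C=O → amine.
  CO: –C(=O)– with carbon on both sides → ketone.
  CH(CH=CH2): pendant –CH=CH2: C=C double bond → alkene.
  CH2OCH2: C–O–C with sp³ carbons on both sides and no adjacent C=O → ether.
  CH=CH: C=C double bond → alkene.
  CH2OCH2: C–O–C with sp³ carbons on both sides and no adjacent C=O → ether.
  C6H4: para-disubstituted benzene ring → arene.
  CH(CH=CH2): pendant –CH=CH2: C=C double bond → alkene.
  CH(NO2): –NO2 on an sp³ carbon → nitro (the N=O is not a carbonyl).
  C≡CH: C≡C triple bond → alkyne.
Alkene appears at: CH(CH=CH2), CH=CH, CH(CH=CH2) → 3.

3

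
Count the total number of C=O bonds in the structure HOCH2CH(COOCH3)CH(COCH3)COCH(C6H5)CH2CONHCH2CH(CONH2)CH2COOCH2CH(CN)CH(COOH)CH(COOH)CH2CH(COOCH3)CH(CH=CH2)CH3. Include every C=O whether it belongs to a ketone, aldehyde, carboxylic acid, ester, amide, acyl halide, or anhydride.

9

CH(COOCH3): ester, 1 C=O (running total 1).
CH(COCH3): ketone, 1 C=O (running total 2).
CO: ketone, 1 C=O (running total 3).
CH2CONHCH2: amide, 1 C=O (running total 4).
CH(CONH2): amide, 1 C=O (running total 5).
CH2COOCH2: ester, 1 C=O (running total 6).
CH(COOH): carboxylic acid, 1 C=O (running total 7).
CH(COOH): carboxylic acid, 1 C=O (running total 8).
CH(COOCH3): ester, 1 C=O (running total 9).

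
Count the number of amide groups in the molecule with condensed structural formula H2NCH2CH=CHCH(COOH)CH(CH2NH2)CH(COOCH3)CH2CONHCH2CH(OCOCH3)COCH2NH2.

1

Working along the chain:
  H2NCH2: –NH2 on an sp³ carbon with no adjacent C=O → amine.
  CH=CH: C=C double bond → alkene.
  CH(COOH): pendant –COOH: carbonyl C bonded to C and –OH → carboxylic acid.
  CH(CH2NH2): pendant –CH2NH2: N on sp³ C, no adjacent C=O → amine.
  CH(COOCH3): pendant –COOCH3: carbonyl C bonded to C and –OCH3 → ester.
  CH2CONHCH2: –C(=O)–N– linkage → amide (the N is not an amine).
  CH(OCOCH3): pendant –OC(=O)CH3: an acyloxy group → ester.
  CO: –C(=O)– with carbon on both sides → ketone.
  CH2NH2: –NH2 on an sp³ carbon with no adjacent C=O → amine.
Amide appears at: CH2CONHCH2 → 1.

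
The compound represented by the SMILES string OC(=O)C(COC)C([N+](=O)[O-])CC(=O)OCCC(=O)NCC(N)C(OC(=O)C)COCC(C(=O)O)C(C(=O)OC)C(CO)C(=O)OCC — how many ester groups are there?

–COOH: carbonyl C bonded to –OH and C → carboxylic acid (the –OH is not a separate alcohol).
pendant –CH2OCH3: C–O–C linkage → ether.
–NO2 on an sp³ carbon → nitro (the N=O is not a carbonyl).
–C(=O)–O–C with C on the carbonyl side → ester.
–C(=O)–N– linkage → amide (the N is not an amine).
–NH2 on an sp³ carbon with no adjacent C=O → amine.
pendant –OC(=O)CH3: an acyloxy group → ester.
C–O–C with sp³ carbons on both sides and no adjacent C=O → ether.
pendant –COOH: carbonyl C bonded to C and –OH → carboxylic acid.
pendant –COOCH3: carbonyl C bonded to C and –OCH3 → ester.
pendant –CH2OH on an sp³ backbone C → alcohol.
–C(=O)OCH2CH3: carbonyl C bonded to C and to –OEt → ester.
Ester appears at: CH2COOCH2, CH(OCOCH3), CH(COOCH3), COOCH2CH3 → 4.

4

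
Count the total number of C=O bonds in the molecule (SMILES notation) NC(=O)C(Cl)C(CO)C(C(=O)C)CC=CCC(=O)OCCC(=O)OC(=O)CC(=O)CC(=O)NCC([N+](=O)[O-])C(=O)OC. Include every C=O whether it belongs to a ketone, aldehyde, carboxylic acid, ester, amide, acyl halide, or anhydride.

H2NCO: amide, 1 C=O (running total 1).
CH(COCH3): ketone, 1 C=O (running total 2).
CH2COOCH2: ester, 1 C=O (running total 3).
CH2CO-O-COCH2: anhydride, 2 C=O (running total 5).
CO: ketone, 1 C=O (running total 6).
CH2CONHCH2: amide, 1 C=O (running total 7).
COOCH3: ester, 1 C=O (running total 8).

8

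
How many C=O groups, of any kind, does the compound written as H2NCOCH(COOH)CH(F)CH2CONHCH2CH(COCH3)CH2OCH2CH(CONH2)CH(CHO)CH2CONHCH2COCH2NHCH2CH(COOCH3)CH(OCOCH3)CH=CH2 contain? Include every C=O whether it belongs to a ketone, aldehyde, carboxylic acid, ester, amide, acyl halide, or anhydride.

H2NCO: amide, 1 C=O (running total 1).
CH(COOH): carboxylic acid, 1 C=O (running total 2).
CH2CONHCH2: amide, 1 C=O (running total 3).
CH(COCH3): ketone, 1 C=O (running total 4).
CH(CONH2): amide, 1 C=O (running total 5).
CH(CHO): aldehyde, 1 C=O (running total 6).
CH2CONHCH2: amide, 1 C=O (running total 7).
CO: ketone, 1 C=O (running total 8).
CH(COOCH3): ester, 1 C=O (running total 9).
CH(OCOCH3): ester, 1 C=O (running total 10).

10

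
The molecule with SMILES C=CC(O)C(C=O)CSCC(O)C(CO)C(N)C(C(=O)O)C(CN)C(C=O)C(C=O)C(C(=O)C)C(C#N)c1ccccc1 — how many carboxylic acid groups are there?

Reading the structure from left to right:
  CH2=CH: C=C double bond → alkene.
  CH(OH): –OH on an sp³ carbon → alcohol (secondary).
  CH(CHO): pendant –CHO: carbonyl C bonded to C and H → aldehyde.
  CH2SCH2: C–S–C linkage → sulfide (thioether).
  CH(OH): –OH on an sp³ carbon → alcohol (secondary).
  CH(CH2OH): pendant –CH2OH on an sp³ backbone C → alcohol.
  CH(NH2): –NH2 on an sp³ carbon with no adjacent C=O → amine.
  CH(COOH): pendant –COOH: carbonyl C bonded to C and –OH → carboxylic acid.
  CH(CH2NH2): pendant –CH2NH2: N on sp³ C, no adjacent C=O → amine.
  CH(CHO): pendant –CHO: carbonyl C bonded to C and H → aldehyde.
  CH(CHO): pendant –CHO: carbonyl C bonded to C and H → aldehyde.
  CH(COCH3): pendant –COCH3: carbonyl C bonded to two carbons → ketone.
  CH(CN): pendant –C≡N: nitrile.
  C6H5: –C6H5 phenyl ring → arene.
Carboxylic acid appears at: CH(COOH) → 1.

1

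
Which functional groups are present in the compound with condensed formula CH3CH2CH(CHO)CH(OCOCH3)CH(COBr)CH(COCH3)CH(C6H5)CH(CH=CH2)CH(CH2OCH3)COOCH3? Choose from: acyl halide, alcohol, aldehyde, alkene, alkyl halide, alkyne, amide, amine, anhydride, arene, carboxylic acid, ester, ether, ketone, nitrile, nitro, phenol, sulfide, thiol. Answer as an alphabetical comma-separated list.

pendant –CHO: carbonyl C bonded to C and H → aldehyde.
pendant –OC(=O)CH3: an acyloxy group → ester.
pendant –C(=O)X: carbonyl C bonded to C and halogen → acyl halide.
pendant –COCH3: carbonyl C bonded to two carbons → ketone.
pendant –C6H5: benzene ring → arene.
pendant –CH=CH2: C=C double bond → alkene.
pendant –CH2OCH3: C–O–C linkage → ether.
–C(=O)OCH3: carbonyl C bonded to C and to –OCH3 → ester (not ketone + ether).

acyl halide, aldehyde, alkene, arene, ester, ether, ketone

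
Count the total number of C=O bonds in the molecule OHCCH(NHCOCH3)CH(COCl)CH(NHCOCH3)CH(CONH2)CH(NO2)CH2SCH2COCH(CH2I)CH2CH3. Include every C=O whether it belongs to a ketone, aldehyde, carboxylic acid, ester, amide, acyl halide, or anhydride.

OHC: aldehyde, 1 C=O (running total 1).
CH(NHCOCH3): amide, 1 C=O (running total 2).
CH(COCl): acyl halide, 1 C=O (running total 3).
CH(NHCOCH3): amide, 1 C=O (running total 4).
CH(CONH2): amide, 1 C=O (running total 5).
CO: ketone, 1 C=O (running total 6).

6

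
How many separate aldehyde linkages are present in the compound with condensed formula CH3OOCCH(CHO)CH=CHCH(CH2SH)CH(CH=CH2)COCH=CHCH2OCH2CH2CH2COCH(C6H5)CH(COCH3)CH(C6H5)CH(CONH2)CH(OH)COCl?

CH3O–C(=O)–: carbonyl C bonded to C and to –OCH3 → ester (not ketone + ether).
pendant –CHO: carbonyl C bonded to C and H → aldehyde.
C=C double bond → alkene.
pendant –CH2SH → thiol.
pendant –CH=CH2: C=C double bond → alkene.
–C(=O)– with carbon on both sides → ketone.
C=C double bond → alkene.
C–O–C with sp³ carbons on both sides and no adjacent C=O → ether.
–C(=O)– with carbon on both sides → ketone.
pendant –C6H5: benzene ring → arene.
pendant –COCH3: carbonyl C bonded to two carbons → ketone.
pendant –C6H5: benzene ring → arene.
pendant –CONH2: carbonyl C bonded to C and N → amide.
–OH on an sp³ carbon → alcohol (secondary).
–C(=O)Cl: carbonyl C bonded to C and to a halogen → acyl halide (not alkyl halide).
Aldehyde appears at: CH(CHO) → 1.

1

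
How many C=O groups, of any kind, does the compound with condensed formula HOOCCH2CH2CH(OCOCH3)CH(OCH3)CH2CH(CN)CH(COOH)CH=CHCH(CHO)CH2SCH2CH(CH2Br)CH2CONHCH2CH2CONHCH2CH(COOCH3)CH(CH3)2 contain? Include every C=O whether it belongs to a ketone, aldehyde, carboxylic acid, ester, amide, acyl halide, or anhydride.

HOOC: carboxylic acid, 1 C=O (running total 1).
CH(OCOCH3): ester, 1 C=O (running total 2).
CH(COOH): carboxylic acid, 1 C=O (running total 3).
CH(CHO): aldehyde, 1 C=O (running total 4).
CH2CONHCH2: amide, 1 C=O (running total 5).
CH2CONHCH2: amide, 1 C=O (running total 6).
CH(COOCH3): ester, 1 C=O (running total 7).

7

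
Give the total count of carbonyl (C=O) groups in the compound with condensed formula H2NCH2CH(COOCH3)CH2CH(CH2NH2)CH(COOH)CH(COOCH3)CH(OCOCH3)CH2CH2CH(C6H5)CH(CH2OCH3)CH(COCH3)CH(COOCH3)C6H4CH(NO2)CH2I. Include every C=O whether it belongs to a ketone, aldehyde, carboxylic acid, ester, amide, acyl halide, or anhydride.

CH(COOCH3): ester, 1 C=O (running total 1).
CH(COOH): carboxylic acid, 1 C=O (running total 2).
CH(COOCH3): ester, 1 C=O (running total 3).
CH(OCOCH3): ester, 1 C=O (running total 4).
CH(COCH3): ketone, 1 C=O (running total 5).
CH(COOCH3): ester, 1 C=O (running total 6).

6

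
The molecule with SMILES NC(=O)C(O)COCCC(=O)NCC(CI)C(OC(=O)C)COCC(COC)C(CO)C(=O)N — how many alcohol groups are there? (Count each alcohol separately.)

Taking each segment in turn:
  H2NCO: –C(=O)NH2: carbonyl C bonded to C and to N → amide (the N is not a separate amine).
  CH(OH): –OH on an sp³ carbon → alcohol (secondary).
  CH2OCH2: C–O–C with sp³ carbons on both sides and no adjacent C=O → ether.
  CH2CONHCH2: –C(=O)–N– linkage → amide (the N is not an amine).
  CH(CH2I): pendant –CH2X: halogen on sp³ carbon → alkyl halide.
  CH(OCOCH3): pendant –OC(=O)CH3: an acyloxy group → ester.
  CH2OCH2: C–O–C with sp³ carbons on both sides and no adjacent C=O → ether.
  CH(CH2OCH3): pendant –CH2OCH3: C–O–C linkage → ether.
  CH(CH2OH): pendant –CH2OH on an sp³ backbone C → alcohol.
  CONH2: –C(=O)NH2: carbonyl C bonded to C and to N → amide (the N is not a separate amine).
Alcohol appears at: CH(OH), CH(CH2OH) → 2.

2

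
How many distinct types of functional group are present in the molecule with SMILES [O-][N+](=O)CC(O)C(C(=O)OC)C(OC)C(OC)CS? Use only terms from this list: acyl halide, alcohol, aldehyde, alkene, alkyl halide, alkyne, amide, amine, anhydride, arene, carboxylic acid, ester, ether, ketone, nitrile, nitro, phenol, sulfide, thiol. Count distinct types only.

Reading the structure from left to right:
  O2NCH2: –NO2 on carbon → nitro group.
  CH(OH): –OH on an sp³ carbon → alcohol (secondary).
  CH(COOCH3): pendant –COOCH3: carbonyl C bonded to C and –OCH3 → ester.
  CH(OCH3): pendant –OCH3: C–O–C with sp³ C, no adjacent C=O → ether.
  CH(OCH3): pendant –OCH3: C–O–C with sp³ C, no adjacent C=O → ether.
  CH2SH: –SH on an sp³ carbon → thiol.
Distinct types present: alcohol, ester, ether, nitro, thiol.

5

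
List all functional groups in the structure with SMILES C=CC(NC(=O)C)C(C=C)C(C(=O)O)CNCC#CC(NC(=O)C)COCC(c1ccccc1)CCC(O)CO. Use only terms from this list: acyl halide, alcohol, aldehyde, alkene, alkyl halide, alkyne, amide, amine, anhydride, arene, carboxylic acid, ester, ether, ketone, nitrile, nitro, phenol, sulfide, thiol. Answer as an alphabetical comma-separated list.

alcohol, alkene, alkyne, amide, amine, arene, carboxylic acid, ether

Taking each segment in turn:
  CH2=CH: C=C double bond → alkene.
  CH(NHCOCH3): pendant –NHC(=O)CH3: N bonded to a carbonyl → amide (not amine).
  CH(CH=CH2): pendant –CH=CH2: C=C double bond → alkene.
  CH(COOH): pendant –COOH: carbonyl C bonded to C and –OH → carboxylic acid.
  CH2NHCH2: C–N–C with sp³ carbons and no adjacent C=O → amine (secondary).
  C≡C: C≡C triple bond → alkyne.
  CH(NHCOCH3): pendant –NHC(=O)CH3: N bonded to a carbonyl → amide (not amine).
  CH2OCH2: C–O–C with sp³ carbons on both sides and no adjacent C=O → ether.
  CH(C6H5): pendant –C6H5: benzene ring → arene.
  CH(OH): –OH on an sp³ carbon → alcohol (secondary).
  CH2OH: –OH on an sp³ carbon → alcohol.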